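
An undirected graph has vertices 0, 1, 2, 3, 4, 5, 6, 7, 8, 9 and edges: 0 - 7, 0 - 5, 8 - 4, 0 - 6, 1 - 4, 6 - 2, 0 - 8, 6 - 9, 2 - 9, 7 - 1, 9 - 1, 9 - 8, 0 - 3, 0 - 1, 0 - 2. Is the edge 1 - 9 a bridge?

No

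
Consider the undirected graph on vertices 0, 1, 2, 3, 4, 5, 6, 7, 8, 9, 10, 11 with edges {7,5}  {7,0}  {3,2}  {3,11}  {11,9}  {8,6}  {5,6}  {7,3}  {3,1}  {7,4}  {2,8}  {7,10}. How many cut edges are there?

6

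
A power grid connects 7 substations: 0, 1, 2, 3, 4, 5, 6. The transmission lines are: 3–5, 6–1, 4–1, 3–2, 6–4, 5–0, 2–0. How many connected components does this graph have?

Starting from 1 we can reach 1, 4, 6. That is one component of size 3.
Starting from 0 we can reach 0, 2, 3, 5. That is one component of size 4.
Total: 2 components.

2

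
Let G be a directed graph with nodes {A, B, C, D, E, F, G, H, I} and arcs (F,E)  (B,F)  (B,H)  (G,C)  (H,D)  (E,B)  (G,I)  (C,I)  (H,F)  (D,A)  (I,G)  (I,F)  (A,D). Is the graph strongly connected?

No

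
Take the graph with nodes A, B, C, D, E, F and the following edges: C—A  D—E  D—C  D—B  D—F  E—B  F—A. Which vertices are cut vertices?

D

Removing D increases the component count from 1 to 2, so D is a cut vertex.
By contrast removing E leaves 1 component; it is not a cut vertex. No other vertex is a cut vertex either.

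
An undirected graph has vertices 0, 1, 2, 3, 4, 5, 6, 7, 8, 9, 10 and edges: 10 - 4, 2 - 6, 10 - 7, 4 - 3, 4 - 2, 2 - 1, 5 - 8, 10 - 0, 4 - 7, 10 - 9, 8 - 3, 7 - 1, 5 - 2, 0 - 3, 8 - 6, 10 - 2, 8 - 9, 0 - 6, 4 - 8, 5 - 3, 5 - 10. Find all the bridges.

none

The edges on the cycle 10-4-3-0-10 are not bridges since each lies on that cycle.
Every edge lies on some cycle, so there are no bridges.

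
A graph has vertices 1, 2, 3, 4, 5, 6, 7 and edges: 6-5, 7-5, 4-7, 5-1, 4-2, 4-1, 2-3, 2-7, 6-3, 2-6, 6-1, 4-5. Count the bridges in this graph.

The edges on the cycle 4-2-6-5-7-4 are not bridges since each lies on that cycle.
Every edge lies on some cycle, so there are no bridges.

0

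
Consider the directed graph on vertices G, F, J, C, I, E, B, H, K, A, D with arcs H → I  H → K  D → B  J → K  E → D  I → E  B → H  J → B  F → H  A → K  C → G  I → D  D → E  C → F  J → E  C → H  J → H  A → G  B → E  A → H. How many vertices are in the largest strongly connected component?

{B, D, E, H, I} are all mutually reachable — one SCC of size 5.
{C} is an SCC by itself.
{A} is an SCC by itself.
{K} is an SCC by itself.
{G} is an SCC by itself.
(and 2 more singleton SCCs)
The largest has 5 vertices.

5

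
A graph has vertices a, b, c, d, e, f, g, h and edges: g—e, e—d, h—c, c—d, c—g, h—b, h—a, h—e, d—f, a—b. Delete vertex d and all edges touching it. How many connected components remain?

2

With d gone, the remaining components are: {f}; {a, b, c, e, g, h}.
That is 2 components.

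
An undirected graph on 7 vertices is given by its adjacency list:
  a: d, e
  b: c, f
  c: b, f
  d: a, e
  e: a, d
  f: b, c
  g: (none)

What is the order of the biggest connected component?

g is isolated — a component by itself.
Starting from a we can reach a, d, e. That is one component of size 3.
Starting from b we can reach b, c, f. That is one component of size 3.
The largest has 3 vertices.

3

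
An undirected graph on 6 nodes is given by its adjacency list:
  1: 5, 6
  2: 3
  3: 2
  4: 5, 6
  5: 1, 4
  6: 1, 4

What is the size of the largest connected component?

4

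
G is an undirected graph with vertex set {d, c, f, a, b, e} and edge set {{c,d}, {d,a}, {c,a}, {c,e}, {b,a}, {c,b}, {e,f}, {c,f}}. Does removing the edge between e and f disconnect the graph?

No

After removing e–f, the path e-c-f still connects them, so the edge is not a bridge.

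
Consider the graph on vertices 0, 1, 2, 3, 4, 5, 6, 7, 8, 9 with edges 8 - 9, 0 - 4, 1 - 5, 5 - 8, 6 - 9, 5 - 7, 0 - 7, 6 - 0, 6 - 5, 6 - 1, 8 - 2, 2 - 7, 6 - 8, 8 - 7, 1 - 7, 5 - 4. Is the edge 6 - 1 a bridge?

After removing 6 - 1, the path 6-5-1 still connects them, so the edge is not a bridge.

No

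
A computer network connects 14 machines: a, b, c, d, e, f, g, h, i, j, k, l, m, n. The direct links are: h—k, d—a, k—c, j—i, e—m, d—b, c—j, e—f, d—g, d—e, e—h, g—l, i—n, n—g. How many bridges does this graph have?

5

The edges on the cycle d-e-h-k-c-j-i-n-g-d are not bridges since each lies on that cycle.
But removing e—m disconnects e from m; removing d—a disconnects d from a; removing d—b disconnects d from b; removing g—l disconnects g from l — these are bridges.
In total 5 edges are bridges.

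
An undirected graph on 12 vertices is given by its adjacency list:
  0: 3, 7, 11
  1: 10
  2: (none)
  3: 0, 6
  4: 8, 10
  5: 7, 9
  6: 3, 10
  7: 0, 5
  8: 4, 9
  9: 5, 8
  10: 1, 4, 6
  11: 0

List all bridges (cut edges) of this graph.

The edges on the cycle 10-4-8-9-5-7-0-3-6-10 are not bridges since each lies on that cycle.
But removing 11-0 disconnects 11 from 0; removing 10-1 disconnects 10 from 1 — these are bridges.

0-11, 1-10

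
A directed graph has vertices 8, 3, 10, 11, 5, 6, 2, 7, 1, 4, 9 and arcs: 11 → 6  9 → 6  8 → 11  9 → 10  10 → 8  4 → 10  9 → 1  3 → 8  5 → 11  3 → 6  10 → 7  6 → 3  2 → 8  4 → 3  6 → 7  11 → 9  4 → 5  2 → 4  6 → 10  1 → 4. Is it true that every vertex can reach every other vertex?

There is no directed path from 4 to 2, so the graph is not strongly connected.

No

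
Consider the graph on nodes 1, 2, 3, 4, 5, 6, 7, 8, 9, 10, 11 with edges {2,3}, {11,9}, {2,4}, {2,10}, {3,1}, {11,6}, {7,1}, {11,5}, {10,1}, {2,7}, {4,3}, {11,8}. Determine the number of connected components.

Starting from 5 we can reach 5, 6, 8, 9, 11. That is one component of size 5.
Starting from 1 we can reach 1, 2, 3, 4, 7, 10. That is one component of size 6.
Total: 2 components.

2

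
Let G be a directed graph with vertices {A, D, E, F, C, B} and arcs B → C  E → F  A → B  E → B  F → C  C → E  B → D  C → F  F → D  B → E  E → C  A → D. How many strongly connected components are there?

3

{B, C, E, F} are all mutually reachable — one SCC of size 4.
{A} is an SCC by itself.
{D} is an SCC by itself.
That gives 3 strongly connected components.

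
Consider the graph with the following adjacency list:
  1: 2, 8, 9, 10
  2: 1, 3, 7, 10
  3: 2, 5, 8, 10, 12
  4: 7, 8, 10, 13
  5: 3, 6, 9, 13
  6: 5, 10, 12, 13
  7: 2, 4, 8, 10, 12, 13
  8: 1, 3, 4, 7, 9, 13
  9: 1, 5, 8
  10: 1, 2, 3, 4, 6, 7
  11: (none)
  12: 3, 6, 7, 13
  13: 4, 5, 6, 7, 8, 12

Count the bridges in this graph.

0

The edges on the cycle 13-6-10-1-8-13 are not bridges since each lies on that cycle.
Every edge lies on some cycle, so there are no bridges.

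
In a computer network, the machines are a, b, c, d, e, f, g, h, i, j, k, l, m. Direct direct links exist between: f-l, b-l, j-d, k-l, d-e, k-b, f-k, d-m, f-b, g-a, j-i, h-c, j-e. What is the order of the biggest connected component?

5

Starting from c we can reach c, h. That is one component of size 2.
Starting from a we can reach a, g. That is one component of size 2.
Starting from b we can reach b, f, k, l. That is one component of size 4.
Starting from d we can reach d, e, i, j, m. That is one component of size 5.
The largest has 5 vertices.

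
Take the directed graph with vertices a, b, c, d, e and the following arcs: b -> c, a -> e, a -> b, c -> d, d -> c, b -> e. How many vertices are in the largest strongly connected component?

2

{c, d} are all mutually reachable — one SCC of size 2.
{e} is an SCC by itself.
{b} is an SCC by itself.
{a} is an SCC by itself.
The largest has 2 vertices.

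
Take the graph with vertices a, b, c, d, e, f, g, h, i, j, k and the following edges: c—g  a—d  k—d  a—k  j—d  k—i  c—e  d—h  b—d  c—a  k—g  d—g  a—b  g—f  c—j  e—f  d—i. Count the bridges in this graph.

1

The edges on the cycle k-d-g-k are not bridges since each lies on that cycle.
But removing d—h disconnects d from h — this is a bridge.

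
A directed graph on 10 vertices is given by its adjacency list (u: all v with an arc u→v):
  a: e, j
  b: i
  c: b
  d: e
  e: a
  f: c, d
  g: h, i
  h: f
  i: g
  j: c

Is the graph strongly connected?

Yes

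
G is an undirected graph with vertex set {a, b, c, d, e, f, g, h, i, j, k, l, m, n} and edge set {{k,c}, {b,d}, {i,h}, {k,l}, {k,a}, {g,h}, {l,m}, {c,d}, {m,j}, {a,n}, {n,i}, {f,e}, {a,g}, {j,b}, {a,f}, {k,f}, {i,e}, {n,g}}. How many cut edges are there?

The edges on the cycle a-n-g-a are not bridges since each lies on that cycle.
Every edge lies on some cycle, so there are no bridges.

0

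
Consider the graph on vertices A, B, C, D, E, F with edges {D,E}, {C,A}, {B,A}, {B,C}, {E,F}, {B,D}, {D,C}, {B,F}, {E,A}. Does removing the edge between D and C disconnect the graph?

After removing D–C, the path D-B-C still connects them, so the edge is not a bridge.

No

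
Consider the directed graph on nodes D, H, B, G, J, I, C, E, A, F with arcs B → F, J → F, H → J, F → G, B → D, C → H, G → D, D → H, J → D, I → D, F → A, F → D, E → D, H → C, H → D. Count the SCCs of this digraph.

{C, D, F, G, H, J} are all mutually reachable — one SCC of size 6.
{B} is an SCC by itself.
{I} is an SCC by itself.
{A} is an SCC by itself.
{E} is an SCC by itself.
That gives 5 strongly connected components.

5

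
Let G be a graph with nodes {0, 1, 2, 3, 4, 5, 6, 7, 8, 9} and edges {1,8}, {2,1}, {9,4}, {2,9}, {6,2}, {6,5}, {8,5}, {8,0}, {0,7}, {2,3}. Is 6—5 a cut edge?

No

After removing 6—5, the path 6-2-1-8-5 still connects them, so the edge is not a bridge.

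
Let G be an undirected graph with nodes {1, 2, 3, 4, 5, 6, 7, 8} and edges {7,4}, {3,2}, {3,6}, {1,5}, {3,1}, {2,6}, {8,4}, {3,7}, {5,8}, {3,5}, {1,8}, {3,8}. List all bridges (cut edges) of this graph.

none

The edges on the cycle 3-2-6-3 are not bridges since each lies on that cycle.
Every edge lies on some cycle, so there are no bridges.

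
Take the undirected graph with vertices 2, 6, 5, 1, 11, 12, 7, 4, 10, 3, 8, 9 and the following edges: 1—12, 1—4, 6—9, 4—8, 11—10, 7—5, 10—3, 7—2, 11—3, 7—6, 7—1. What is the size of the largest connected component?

Starting from 3 we can reach 3, 10, 11. That is one component of size 3.
Starting from 1 we can reach 1, 2, 4, 5, 6, 7, 8, 9, 12. That is one component of size 9.
The largest has 9 vertices.

9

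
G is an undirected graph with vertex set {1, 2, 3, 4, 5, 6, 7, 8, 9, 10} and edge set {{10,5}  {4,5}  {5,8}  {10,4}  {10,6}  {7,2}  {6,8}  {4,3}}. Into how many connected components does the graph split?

4

9 is isolated — a component by itself.
1 is isolated — a component by itself.
Starting from 2 we can reach 2, 7. That is one component of size 2.
Starting from 3 we can reach 3, 4, 5, 6, 8, 10. That is one component of size 6.
Total: 4 components.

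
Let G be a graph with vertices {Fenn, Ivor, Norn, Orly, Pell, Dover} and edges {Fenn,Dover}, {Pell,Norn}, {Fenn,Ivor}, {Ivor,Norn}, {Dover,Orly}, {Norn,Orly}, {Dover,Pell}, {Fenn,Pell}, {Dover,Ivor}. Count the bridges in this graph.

0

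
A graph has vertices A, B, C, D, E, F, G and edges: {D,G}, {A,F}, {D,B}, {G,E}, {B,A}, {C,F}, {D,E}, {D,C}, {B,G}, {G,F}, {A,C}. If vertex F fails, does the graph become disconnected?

Deleting F leaves 1 component (was 1) (its neighbors A, C, G remain connected to each other), so F is not a cut vertex.

No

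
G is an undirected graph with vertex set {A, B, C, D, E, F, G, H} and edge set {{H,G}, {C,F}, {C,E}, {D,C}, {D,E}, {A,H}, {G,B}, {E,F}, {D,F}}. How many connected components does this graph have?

Starting from A we can reach A, B, G, H. That is one component of size 4.
Starting from C we can reach C, D, E, F. That is one component of size 4.
Total: 2 components.

2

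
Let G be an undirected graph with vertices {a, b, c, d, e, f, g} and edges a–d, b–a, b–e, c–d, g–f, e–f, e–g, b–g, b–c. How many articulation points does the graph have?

1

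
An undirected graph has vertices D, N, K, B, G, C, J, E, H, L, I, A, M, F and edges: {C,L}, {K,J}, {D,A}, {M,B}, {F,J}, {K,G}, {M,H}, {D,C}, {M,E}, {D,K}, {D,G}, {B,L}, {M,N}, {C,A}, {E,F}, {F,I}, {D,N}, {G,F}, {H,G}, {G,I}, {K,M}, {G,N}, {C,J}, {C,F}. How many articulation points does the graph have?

Removing G, for instance, still leaves 1 component. No single vertex removal increases the component count — the graph has no articulation points.

0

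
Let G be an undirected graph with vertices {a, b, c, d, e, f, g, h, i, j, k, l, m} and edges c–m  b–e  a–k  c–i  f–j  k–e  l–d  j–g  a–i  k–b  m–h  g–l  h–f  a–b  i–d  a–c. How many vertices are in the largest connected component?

Starting from a we can reach a, b, c, d, e, f, g, h, i, j, k, l, m. That is one component of size 13.
The largest has 13 vertices.

13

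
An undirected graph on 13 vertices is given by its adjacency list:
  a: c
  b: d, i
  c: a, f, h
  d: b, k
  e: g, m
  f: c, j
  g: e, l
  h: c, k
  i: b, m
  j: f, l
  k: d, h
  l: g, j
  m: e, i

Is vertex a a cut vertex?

No

Deleting a leaves 1 component (was 1), so a is not a cut vertex.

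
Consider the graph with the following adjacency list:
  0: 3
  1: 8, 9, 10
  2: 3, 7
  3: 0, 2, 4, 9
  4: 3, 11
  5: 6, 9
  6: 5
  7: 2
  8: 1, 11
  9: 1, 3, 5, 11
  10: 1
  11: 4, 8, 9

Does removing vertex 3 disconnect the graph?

Yes

Deleting 3 raises the number of components from 1 to 3, so 3 is a cut vertex.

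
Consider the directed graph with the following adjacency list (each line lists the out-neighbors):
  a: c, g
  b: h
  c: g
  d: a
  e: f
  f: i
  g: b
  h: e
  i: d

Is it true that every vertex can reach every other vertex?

From f we can reach every vertex (a, b, c, d, e, f, g, h, i), and every vertex can reach f (a, b, c, d, e, f, g, h, i). So the whole graph is one strongly connected component.

Yes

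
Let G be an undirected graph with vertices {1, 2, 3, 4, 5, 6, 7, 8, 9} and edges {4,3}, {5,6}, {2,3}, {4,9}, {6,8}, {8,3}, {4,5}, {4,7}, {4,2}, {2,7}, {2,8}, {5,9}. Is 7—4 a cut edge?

No

After removing 7—4, the path 7-2-4 still connects them, so the edge is not a bridge.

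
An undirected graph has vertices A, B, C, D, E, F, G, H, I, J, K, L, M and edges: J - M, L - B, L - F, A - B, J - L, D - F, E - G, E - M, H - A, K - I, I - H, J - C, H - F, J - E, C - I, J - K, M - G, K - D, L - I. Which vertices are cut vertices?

J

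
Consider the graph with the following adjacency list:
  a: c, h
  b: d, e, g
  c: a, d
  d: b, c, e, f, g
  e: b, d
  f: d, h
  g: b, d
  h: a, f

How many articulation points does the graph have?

Removing d increases the component count from 1 to 2, so d is a cut vertex.
By contrast removing c leaves 1 component; it is not a cut vertex. No other vertex is a cut vertex either.

1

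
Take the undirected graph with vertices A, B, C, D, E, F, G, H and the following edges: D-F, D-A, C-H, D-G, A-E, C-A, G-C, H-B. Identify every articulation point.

Removing A increases the component count from 1 to 2, so A is a cut vertex.
Removing C increases the component count from 1 to 2, so C is a cut vertex.
Removing D increases the component count from 1 to 2, so D is a cut vertex.
Likewise H is a cut vertex.
By contrast removing B leaves 1 component; it is not a cut vertex. No other vertex is a cut vertex either.

A, C, D, H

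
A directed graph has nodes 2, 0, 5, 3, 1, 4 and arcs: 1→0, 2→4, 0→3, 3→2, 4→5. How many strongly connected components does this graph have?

{0} is an SCC by itself.
{2} is an SCC by itself.
{4} is an SCC by itself.
{5} is an SCC by itself.
{3} is an SCC by itself.
(and 1 more singleton SCC)
That gives 6 strongly connected components.

6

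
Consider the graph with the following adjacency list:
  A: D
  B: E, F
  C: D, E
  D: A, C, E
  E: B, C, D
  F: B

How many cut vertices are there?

3

Removing B increases the component count from 1 to 2, so B is a cut vertex.
Removing D increases the component count from 1 to 2, so D is a cut vertex.
Removing E increases the component count from 1 to 2, so E is a cut vertex.
By contrast removing C leaves 1 component; it is not a cut vertex. No other vertex is a cut vertex either.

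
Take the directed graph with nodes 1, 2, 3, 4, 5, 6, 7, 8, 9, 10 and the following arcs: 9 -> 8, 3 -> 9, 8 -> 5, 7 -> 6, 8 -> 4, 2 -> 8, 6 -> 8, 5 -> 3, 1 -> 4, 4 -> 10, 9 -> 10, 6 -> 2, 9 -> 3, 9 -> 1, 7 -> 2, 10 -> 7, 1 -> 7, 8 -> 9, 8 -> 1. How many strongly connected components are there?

{1, 2, 3, 4, 5, 6, 7, 8, 9, 10} are all mutually reachable — one SCC of size 10.
That gives 1 strongly connected component.

1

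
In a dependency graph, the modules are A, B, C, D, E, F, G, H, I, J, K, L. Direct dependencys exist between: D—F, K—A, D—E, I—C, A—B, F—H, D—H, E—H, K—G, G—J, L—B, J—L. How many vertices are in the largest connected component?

Starting from C we can reach C, I. That is one component of size 2.
Starting from D we can reach D, E, F, H. That is one component of size 4.
Starting from A we can reach A, B, G, J, K, L. That is one component of size 6.
The largest has 6 vertices.

6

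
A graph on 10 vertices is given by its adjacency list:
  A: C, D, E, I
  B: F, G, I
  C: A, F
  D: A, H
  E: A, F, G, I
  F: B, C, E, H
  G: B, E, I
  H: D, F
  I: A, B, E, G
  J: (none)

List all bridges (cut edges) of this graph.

The edges on the cycle E-F-H-D-A-E are not bridges since each lies on that cycle.
Every edge lies on some cycle, so there are no bridges.

none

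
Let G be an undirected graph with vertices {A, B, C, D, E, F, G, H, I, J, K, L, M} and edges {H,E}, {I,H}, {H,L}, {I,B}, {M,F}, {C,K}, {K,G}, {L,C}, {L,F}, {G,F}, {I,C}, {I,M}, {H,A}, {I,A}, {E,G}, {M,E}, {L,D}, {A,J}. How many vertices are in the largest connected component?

Starting from A we can reach A, B, C, D, E, F, G, H, I, J, K, L, M. That is one component of size 13.
The largest has 13 vertices.

13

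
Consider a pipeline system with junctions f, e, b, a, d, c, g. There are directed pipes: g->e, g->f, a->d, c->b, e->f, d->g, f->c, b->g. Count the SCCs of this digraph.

3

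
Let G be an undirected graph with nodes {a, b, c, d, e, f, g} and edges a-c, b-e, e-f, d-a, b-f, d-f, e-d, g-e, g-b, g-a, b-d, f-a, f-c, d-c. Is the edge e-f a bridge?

No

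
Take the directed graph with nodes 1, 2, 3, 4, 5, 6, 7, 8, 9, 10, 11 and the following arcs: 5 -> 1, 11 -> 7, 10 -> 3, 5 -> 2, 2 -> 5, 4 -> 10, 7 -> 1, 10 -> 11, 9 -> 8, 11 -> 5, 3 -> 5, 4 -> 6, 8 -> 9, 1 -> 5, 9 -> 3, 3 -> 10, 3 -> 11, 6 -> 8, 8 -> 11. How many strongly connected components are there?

7

{1, 2, 5} are all mutually reachable — one SCC of size 3.
{8, 9} are all mutually reachable — one SCC of size 2.
{3, 10} are all mutually reachable — one SCC of size 2.
{11} is an SCC by itself.
{4} is an SCC by itself.
(and 2 more singleton SCCs)
That gives 7 strongly connected components.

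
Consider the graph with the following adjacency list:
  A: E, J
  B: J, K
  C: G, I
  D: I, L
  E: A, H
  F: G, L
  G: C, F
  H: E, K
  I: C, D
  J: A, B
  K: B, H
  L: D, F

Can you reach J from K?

Yes

From K we can reach A, B, E, H, J, K, which includes J.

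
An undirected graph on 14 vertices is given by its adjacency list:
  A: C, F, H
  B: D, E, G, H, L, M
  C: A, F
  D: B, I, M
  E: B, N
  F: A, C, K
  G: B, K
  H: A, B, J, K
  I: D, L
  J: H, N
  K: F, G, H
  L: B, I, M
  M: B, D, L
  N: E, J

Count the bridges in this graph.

0

The edges on the cycle F-C-A-F are not bridges since each lies on that cycle.
Every edge lies on some cycle, so there are no bridges.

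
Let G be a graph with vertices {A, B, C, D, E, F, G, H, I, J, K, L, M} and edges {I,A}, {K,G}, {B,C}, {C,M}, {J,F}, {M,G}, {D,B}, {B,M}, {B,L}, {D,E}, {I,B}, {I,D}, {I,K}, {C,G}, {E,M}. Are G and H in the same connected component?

The component containing G is {A, B, C, D, E, G, I, K, L, M}, and H is not in it.

No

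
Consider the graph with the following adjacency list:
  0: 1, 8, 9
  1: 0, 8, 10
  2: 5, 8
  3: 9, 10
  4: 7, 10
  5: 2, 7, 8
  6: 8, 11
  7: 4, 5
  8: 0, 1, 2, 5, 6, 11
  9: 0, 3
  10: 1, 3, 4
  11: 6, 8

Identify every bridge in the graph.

none

The edges on the cycle 8-11-6-8 are not bridges since each lies on that cycle.
Every edge lies on some cycle, so there are no bridges.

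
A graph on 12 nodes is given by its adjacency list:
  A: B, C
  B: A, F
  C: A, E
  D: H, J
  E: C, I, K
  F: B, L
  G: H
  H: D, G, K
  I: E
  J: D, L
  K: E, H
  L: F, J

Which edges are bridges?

The edges on the cycle D-H-K-E-C-A-B-F-L-J-D are not bridges since each lies on that cycle.
But removing I-E disconnects I from E; removing H-G disconnects H from G — these are bridges.

E-I, G-H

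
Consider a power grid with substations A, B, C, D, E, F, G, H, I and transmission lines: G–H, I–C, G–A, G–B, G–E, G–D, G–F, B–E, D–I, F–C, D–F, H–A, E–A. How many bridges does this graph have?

0

The edges on the cycle G-B-E-G are not bridges since each lies on that cycle.
Every edge lies on some cycle, so there are no bridges.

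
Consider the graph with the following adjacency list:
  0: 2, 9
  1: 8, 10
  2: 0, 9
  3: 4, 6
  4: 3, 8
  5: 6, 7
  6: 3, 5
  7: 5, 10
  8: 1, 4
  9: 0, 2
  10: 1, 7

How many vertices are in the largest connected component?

Starting from 0 we can reach 0, 2, 9. That is one component of size 3.
Starting from 1 we can reach 1, 3, 4, 5, 6, 7, 8, 10. That is one component of size 8.
The largest has 8 vertices.

8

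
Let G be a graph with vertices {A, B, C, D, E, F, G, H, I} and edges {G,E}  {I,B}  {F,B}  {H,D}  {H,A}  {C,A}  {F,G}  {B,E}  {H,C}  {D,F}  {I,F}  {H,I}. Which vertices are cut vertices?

H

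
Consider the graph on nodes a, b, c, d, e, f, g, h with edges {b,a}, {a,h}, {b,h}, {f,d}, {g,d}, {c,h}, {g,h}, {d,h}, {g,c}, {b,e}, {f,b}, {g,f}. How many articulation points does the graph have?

Removing b increases the component count from 1 to 2, so b is a cut vertex.
By contrast removing c leaves 1 component; it is not a cut vertex. No other vertex is a cut vertex either.

1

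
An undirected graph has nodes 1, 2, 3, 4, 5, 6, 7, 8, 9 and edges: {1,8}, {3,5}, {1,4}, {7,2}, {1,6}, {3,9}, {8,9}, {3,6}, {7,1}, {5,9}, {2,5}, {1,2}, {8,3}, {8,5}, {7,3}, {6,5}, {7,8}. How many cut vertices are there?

1

Removing 1 increases the component count from 1 to 2, so 1 is a cut vertex.
By contrast removing 3 leaves 1 component; it is not a cut vertex. No other vertex is a cut vertex either.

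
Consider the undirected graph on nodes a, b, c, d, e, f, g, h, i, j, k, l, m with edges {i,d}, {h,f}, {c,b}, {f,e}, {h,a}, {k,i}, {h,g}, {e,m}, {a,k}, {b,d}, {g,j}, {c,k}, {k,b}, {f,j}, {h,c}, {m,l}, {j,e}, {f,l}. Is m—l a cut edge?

No

After removing m—l, the path m-e-f-l still connects them, so the edge is not a bridge.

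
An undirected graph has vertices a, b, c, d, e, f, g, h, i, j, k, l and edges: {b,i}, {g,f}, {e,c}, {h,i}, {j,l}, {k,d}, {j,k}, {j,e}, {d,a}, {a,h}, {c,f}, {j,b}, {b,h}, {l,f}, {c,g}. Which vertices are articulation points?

Removing j increases the component count from 1 to 2, so j is a cut vertex.
By contrast removing b leaves 1 component; it is not a cut vertex. No other vertex is a cut vertex either.

j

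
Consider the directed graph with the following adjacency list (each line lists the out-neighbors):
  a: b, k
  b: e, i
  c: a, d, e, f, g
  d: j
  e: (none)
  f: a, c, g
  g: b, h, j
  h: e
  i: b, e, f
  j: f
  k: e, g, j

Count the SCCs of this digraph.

3

{a, b, c, d, f, g, i, j, k} are all mutually reachable — one SCC of size 9.
{e} is an SCC by itself.
{h} is an SCC by itself.
That gives 3 strongly connected components.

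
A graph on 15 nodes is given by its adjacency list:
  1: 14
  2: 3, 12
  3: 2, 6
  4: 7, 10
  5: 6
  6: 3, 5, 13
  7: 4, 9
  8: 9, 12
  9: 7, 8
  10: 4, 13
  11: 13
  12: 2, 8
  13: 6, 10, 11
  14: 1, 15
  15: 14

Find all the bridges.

The edges on the cycle 13-6-3-2-12-8-9-7-4-10-13 are not bridges since each lies on that cycle.
But removing 14-1 disconnects 14 from 1; removing 15-14 disconnects 15 from 14; removing 6-5 disconnects 6 from 5; removing 13-11 disconnects 13 from 11 — these are bridges.

1-14, 11-13, 14-15, 5-6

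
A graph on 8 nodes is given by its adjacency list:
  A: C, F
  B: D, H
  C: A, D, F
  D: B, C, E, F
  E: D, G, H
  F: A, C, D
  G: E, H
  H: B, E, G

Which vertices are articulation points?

D

Removing D increases the component count from 1 to 2, so D is a cut vertex.
By contrast removing G leaves 1 component; it is not a cut vertex. No other vertex is a cut vertex either.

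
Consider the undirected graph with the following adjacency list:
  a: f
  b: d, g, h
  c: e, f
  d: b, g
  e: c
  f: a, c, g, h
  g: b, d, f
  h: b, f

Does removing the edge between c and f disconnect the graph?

Removing c-f leaves no path between c and f: the component count goes from 1 to 2. So it is a bridge.

Yes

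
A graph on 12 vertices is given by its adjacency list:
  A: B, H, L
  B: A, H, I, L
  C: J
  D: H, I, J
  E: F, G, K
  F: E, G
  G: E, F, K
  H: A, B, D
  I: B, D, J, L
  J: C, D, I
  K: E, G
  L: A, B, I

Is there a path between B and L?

From B we can reach A, B, C, D, H, I, J, L, which includes L.

Yes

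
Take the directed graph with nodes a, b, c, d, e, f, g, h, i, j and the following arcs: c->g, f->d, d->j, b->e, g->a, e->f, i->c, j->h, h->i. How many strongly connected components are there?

10

{g} is an SCC by itself.
{b} is an SCC by itself.
{c} is an SCC by itself.
{i} is an SCC by itself.
{e} is an SCC by itself.
(and 5 more singleton SCCs)
That gives 10 strongly connected components.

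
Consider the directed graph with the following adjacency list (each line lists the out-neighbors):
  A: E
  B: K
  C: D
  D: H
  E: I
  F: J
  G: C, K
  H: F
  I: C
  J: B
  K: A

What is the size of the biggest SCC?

{A, B, C, D, E, F, H, I, J, K} are all mutually reachable — one SCC of size 10.
{G} is an SCC by itself.
The largest has 10 vertices.

10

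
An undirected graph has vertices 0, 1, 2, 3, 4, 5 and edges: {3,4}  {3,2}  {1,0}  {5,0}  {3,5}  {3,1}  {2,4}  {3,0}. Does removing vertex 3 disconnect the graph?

Yes

Deleting 3 raises the number of components from 1 to 2, so 3 is a cut vertex.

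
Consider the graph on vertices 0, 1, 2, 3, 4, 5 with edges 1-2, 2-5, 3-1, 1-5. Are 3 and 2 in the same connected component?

Yes

From 3 we can reach 1, 2, 3, 5, which includes 2.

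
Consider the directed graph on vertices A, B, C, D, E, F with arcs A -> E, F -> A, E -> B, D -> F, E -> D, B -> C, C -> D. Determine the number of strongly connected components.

1

{A, B, C, D, E, F} are all mutually reachable — one SCC of size 6.
That gives 1 strongly connected component.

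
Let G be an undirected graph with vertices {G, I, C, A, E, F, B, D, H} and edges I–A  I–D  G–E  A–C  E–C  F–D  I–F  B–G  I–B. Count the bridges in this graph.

0

The edges on the cycle I-F-D-I are not bridges since each lies on that cycle.
Every edge lies on some cycle, so there are no bridges.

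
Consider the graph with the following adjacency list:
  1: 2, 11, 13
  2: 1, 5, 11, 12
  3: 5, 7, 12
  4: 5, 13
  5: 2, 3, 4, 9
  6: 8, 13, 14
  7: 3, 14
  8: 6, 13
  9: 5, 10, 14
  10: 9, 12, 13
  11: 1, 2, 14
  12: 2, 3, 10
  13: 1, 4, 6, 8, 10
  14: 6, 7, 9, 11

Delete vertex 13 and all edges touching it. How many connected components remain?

With 13 gone, the remaining components are: {1, 2, 3, 4, 5, 6, 7, 8, 9, 10, 11, 12, 14}.
That is 1 component.

1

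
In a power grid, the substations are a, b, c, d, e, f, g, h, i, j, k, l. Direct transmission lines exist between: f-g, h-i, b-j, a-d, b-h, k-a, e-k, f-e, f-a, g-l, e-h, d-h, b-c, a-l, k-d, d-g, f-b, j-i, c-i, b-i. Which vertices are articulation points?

Removing j, for instance, still leaves 1 component. No single vertex removal increases the component count — the graph has no articulation points.

none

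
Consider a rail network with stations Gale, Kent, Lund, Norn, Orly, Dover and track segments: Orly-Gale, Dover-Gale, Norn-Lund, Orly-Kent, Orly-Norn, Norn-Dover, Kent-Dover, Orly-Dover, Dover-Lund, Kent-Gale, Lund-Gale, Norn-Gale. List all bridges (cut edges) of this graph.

none

The edges on the cycle Orly-Norn-Gale-Lund-Dover-Orly are not bridges since each lies on that cycle.
Every edge lies on some cycle, so there are no bridges.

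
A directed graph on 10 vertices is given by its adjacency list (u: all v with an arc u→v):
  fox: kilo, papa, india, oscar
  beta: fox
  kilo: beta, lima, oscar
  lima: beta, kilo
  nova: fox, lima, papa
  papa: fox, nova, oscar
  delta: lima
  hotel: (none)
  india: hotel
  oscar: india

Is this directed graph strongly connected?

There is no directed path from india to fox, so the graph is not strongly connected.

No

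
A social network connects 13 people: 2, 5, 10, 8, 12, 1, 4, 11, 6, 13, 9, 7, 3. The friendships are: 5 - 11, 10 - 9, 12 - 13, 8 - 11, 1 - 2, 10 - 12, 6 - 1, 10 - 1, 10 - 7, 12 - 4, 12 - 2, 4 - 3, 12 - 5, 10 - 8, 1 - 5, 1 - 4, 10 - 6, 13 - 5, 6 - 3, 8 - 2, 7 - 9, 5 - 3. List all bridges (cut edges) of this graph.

The edges on the cycle 10-7-9-10 are not bridges since each lies on that cycle.
Every edge lies on some cycle, so there are no bridges.

none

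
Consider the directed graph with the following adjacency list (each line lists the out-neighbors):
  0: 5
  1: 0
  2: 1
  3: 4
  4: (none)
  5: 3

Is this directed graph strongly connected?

There is no directed path from 1 to 2, so the graph is not strongly connected.

No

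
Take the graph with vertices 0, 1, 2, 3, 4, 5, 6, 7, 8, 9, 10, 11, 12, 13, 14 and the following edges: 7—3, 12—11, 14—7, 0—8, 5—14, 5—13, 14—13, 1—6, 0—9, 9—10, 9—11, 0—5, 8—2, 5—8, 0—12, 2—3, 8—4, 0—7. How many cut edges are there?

3

The edges on the cycle 0-5-14-7-0 are not bridges since each lies on that cycle.
But removing 4—8 disconnects 4 from 8; removing 9—10 disconnects 9 from 10; removing 1—6 disconnects 1 from 6 — these are bridges.
That makes 3 bridges.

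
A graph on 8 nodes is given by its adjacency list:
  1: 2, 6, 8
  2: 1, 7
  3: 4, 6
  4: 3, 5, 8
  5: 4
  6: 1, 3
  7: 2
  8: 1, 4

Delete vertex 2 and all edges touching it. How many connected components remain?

2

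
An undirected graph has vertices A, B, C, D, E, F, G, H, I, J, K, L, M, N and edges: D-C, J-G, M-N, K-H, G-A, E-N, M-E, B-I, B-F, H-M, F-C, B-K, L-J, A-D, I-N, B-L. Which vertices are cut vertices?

B

Removing B increases the component count from 1 to 2, so B is a cut vertex.
By contrast removing L leaves 1 component; it is not a cut vertex. No other vertex is a cut vertex either.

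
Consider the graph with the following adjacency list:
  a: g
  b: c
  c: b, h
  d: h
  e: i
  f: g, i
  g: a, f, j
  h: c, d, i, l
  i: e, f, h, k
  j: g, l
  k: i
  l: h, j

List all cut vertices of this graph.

c, g, h, i

Removing c increases the component count from 1 to 2, so c is a cut vertex.
Removing g increases the component count from 1 to 2, so g is a cut vertex.
Removing h increases the component count from 1 to 3, so h is a cut vertex.
Likewise i is a cut vertex.
By contrast removing f leaves 1 component; it is not a cut vertex. No other vertex is a cut vertex either.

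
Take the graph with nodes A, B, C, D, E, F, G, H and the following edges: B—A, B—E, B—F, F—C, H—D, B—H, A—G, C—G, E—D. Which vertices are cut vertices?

B

Removing B increases the component count from 1 to 2, so B is a cut vertex.
By contrast removing H leaves 1 component; it is not a cut vertex. No other vertex is a cut vertex either.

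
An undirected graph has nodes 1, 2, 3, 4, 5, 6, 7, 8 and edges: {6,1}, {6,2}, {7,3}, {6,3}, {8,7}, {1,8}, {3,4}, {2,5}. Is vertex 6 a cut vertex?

Yes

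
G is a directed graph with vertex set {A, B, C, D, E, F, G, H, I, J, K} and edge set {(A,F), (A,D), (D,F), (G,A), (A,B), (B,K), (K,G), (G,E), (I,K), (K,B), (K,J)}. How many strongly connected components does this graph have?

8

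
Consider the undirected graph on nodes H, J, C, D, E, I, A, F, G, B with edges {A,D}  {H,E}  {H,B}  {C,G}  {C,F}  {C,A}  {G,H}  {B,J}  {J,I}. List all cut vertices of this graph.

A, B, C, G, H, J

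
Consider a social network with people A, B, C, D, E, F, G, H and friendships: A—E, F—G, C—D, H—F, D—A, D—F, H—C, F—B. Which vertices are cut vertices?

Removing A increases the component count from 1 to 2, so A is a cut vertex.
Removing D increases the component count from 1 to 2, so D is a cut vertex.
Removing F increases the component count from 1 to 3, so F is a cut vertex.
By contrast removing B leaves 1 component; it is not a cut vertex. No other vertex is a cut vertex either.

A, D, F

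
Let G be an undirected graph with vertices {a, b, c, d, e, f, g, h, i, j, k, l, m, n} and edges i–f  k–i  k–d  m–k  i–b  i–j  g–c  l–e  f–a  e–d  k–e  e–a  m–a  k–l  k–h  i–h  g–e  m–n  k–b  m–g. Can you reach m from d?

From d we can reach a, b, c, d, e, f, g, h, i, j, k, l, m, n, which includes m.

Yes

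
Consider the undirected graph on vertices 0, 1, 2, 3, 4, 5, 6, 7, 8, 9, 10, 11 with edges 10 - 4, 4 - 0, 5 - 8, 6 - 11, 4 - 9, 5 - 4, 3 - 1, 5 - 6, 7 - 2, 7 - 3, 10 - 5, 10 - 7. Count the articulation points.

Removing 3 increases the component count from 1 to 2, so 3 is a cut vertex.
Removing 4 increases the component count from 1 to 3, so 4 is a cut vertex.
Removing 5 increases the component count from 1 to 3, so 5 is a cut vertex.
Likewise 6, 7, 10 are cut vertices.
By contrast removing 0 leaves 1 component; it is not a cut vertex. No other vertex is a cut vertex either.

6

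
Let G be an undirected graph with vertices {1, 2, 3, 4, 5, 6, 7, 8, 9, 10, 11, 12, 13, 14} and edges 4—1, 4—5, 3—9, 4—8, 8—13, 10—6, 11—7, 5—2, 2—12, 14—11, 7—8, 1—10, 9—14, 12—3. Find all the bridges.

1-10, 1-4, 10-6, 13-8

The edges on the cycle 4-5-2-12-3-9-14-11-7-8-4 are not bridges since each lies on that cycle.
But removing 10—6 disconnects 10 from 6; removing 8—13 disconnects 8 from 13; removing 1—10 disconnects 1 from 10; removing 4—1 disconnects 4 from 1 — these are bridges.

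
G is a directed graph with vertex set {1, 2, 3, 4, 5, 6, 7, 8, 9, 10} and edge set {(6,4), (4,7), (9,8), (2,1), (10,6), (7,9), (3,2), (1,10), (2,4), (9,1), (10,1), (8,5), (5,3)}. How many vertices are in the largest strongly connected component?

10

{1, 2, 3, 4, 5, 6, 7, 8, 9, 10} are all mutually reachable — one SCC of size 10.
The largest has 10 vertices.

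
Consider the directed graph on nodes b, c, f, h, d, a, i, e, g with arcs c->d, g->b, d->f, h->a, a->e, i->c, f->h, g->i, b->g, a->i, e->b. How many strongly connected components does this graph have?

{a, b, c, d, e, f, g, h, i} are all mutually reachable — one SCC of size 9.
That gives 1 strongly connected component.

1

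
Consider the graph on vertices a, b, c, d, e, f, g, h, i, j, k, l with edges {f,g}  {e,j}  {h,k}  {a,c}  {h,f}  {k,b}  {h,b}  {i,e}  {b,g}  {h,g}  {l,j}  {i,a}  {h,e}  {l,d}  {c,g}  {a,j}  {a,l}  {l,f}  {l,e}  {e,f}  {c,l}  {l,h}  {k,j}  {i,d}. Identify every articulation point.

none

Removing b, for instance, still leaves 1 component. No single vertex removal increases the component count — the graph has no articulation points.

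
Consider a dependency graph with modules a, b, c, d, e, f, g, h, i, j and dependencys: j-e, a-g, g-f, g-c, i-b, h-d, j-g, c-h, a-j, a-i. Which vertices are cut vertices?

a, c, g, h, i, j

Removing a increases the component count from 1 to 2, so a is a cut vertex.
Removing c increases the component count from 1 to 2, so c is a cut vertex.
Removing g increases the component count from 1 to 3, so g is a cut vertex.
Likewise h, i, j are cut vertices.
By contrast removing d leaves 1 component; it is not a cut vertex. No other vertex is a cut vertex either.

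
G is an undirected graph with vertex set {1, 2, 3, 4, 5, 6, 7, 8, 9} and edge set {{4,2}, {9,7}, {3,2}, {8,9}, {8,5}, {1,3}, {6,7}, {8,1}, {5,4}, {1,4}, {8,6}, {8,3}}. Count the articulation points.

1

Removing 8 increases the component count from 1 to 2, so 8 is a cut vertex.
By contrast removing 7 leaves 1 component; it is not a cut vertex. No other vertex is a cut vertex either.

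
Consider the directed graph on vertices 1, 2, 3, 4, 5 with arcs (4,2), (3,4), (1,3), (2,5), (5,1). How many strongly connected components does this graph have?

{1, 2, 3, 4, 5} are all mutually reachable — one SCC of size 5.
That gives 1 strongly connected component.

1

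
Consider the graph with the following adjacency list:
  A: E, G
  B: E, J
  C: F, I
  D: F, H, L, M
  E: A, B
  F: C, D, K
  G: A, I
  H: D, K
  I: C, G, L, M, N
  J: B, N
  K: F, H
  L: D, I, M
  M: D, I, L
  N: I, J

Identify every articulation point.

I

Removing I increases the component count from 1 to 2, so I is a cut vertex.
By contrast removing B leaves 1 component; it is not a cut vertex. No other vertex is a cut vertex either.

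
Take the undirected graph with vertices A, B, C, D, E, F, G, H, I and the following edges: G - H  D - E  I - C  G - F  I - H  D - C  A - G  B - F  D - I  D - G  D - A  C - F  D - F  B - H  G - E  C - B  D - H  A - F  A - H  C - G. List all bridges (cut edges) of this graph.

none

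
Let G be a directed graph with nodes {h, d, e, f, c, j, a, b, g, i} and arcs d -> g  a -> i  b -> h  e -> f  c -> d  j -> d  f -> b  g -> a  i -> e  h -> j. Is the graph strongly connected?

There is no directed path from f to c, so the graph is not strongly connected.

No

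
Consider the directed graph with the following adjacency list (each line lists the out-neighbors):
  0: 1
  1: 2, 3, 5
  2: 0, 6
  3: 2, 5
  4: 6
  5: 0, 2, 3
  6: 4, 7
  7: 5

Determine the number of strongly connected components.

{0, 1, 2, 3, 4, 5, 6, 7} are all mutually reachable — one SCC of size 8.
That gives 1 strongly connected component.

1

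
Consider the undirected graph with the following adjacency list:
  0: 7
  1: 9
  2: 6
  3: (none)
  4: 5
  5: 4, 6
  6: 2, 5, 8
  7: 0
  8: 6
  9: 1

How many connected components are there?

4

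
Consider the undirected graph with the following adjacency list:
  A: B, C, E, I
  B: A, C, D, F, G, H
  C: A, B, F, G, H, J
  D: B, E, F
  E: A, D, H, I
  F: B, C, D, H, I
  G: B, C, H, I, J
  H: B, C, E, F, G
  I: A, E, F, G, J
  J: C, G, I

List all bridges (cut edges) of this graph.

The edges on the cycle J-I-E-H-B-C-G-J are not bridges since each lies on that cycle.
Every edge lies on some cycle, so there are no bridges.

none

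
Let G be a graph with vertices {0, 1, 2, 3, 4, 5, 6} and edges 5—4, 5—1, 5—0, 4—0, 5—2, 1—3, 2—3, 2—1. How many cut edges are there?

0

The edges on the cycle 5-4-0-5 are not bridges since each lies on that cycle.
Every edge lies on some cycle, so there are no bridges.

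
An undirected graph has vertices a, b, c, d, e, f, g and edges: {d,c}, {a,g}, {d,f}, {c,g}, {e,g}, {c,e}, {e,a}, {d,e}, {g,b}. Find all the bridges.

The edges on the cycle d-c-e-d are not bridges since each lies on that cycle.
But removing d - f disconnects d from f; removing g - b disconnects g from b — these are bridges.

b-g, d-f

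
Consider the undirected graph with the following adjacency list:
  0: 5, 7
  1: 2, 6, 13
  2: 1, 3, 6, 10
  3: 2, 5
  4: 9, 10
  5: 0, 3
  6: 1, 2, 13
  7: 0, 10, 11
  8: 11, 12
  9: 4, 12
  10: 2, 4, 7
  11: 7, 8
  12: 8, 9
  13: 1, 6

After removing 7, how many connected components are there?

With 7 gone, the remaining components are: {0, 1, 2, 3, 4, 5, 6, 8, 9, 10, 11, 12, 13}.
That is 1 component.

1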